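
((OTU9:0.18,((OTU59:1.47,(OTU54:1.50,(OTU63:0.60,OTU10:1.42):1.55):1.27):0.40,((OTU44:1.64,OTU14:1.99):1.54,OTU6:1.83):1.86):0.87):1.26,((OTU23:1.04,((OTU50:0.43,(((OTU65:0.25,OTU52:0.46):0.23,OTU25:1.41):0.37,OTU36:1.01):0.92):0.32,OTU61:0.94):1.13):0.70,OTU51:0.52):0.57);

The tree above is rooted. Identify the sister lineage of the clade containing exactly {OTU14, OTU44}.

The clade containing exactly {OTU14, OTU44} attaches to the tree at the node subtending ((OTU44,OTU14),OTU6).
The other lineage descending from that same node — the sister group — is the single tip OTU6.

OTU6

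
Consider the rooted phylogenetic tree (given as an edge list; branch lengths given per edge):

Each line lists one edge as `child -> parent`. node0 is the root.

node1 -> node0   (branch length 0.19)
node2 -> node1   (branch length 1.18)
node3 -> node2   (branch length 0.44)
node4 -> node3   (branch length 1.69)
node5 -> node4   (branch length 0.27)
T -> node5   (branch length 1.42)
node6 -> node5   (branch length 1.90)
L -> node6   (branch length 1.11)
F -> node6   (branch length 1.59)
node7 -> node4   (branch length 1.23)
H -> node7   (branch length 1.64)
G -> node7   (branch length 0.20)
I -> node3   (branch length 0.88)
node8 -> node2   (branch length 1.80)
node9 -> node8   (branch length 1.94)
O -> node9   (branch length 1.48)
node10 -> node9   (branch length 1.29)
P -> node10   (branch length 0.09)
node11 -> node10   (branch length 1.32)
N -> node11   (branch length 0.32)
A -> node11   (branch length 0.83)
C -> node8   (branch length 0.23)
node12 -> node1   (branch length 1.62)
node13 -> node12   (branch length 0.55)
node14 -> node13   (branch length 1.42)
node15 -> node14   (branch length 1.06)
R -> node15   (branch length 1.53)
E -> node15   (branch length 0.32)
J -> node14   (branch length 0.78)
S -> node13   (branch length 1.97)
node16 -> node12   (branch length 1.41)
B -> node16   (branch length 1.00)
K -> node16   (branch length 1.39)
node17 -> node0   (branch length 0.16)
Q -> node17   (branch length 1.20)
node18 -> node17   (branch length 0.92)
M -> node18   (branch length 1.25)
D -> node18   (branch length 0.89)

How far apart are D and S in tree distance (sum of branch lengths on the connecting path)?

The path runs D → … → MRCA → … → S; the MRCA is the root of the tree.
Branch lengths along that path: 0.89 + 0.92 + 0.16 + 0.19 + 1.62 + 0.55 + 1.97 = 6.30.

6.30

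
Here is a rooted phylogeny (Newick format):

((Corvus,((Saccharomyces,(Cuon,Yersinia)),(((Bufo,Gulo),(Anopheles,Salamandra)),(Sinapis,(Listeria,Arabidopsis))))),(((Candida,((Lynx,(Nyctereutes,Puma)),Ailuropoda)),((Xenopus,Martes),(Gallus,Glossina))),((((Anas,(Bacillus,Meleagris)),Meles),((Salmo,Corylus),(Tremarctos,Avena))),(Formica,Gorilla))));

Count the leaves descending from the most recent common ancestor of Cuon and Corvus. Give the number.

The MRCA of Cuon and Corvus is the node subtending (Corvus,((Saccharomyces,(Cuon,Yersinia)),(((Bufo,Gulo),(Anopheles,Salamandra)),(Sinapis,(Listeria,Arabidopsis))))).
That clade contains 11 terminal taxa: Anopheles, Arabidopsis, Bufo, Corvus, Cuon, Gulo, Listeria, Saccharomyces, Salamandra, Sinapis, Yersinia.

11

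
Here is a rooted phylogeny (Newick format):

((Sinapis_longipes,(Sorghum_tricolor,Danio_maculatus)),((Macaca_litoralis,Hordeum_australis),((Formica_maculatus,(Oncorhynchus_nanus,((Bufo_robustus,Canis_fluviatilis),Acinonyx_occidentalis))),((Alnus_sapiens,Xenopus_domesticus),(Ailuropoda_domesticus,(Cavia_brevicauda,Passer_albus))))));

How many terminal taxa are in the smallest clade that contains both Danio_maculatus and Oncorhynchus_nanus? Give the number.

The MRCA of Danio_maculatus and Oncorhynchus_nanus is the root, so the clade is the entire tree.
That clade contains 15 terminal taxa: Acinonyx_occidentalis, Ailuropoda_domesticus, Alnus_sapiens, Bufo_robustus, Canis_fluviatilis, Cavia_brevicauda, Danio_maculatus, Formica_maculatus, Hordeum_australis, Macaca_litoralis, Oncorhynchus_nanus, Passer_albus, Sinapis_longipes, Sorghum_tricolor, Xenopus_domesticus.

15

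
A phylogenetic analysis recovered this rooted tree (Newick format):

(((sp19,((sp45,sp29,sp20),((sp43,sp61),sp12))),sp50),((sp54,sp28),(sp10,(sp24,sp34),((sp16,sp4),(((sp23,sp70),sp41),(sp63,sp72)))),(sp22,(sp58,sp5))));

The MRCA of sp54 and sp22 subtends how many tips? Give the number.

15

The MRCA of sp54 and sp22 is the node subtending ((sp54,sp28),(sp10,(sp24,sp34),((sp16,sp4),(((sp23,sp70),sp41),(sp63,sp72)))),(sp22,(sp58,sp5))).
That clade contains 15 terminal taxa: sp10, sp16, sp22, sp23, sp24, sp28, sp34, sp4, sp41, sp5, sp54, sp58, sp63, sp70, sp72.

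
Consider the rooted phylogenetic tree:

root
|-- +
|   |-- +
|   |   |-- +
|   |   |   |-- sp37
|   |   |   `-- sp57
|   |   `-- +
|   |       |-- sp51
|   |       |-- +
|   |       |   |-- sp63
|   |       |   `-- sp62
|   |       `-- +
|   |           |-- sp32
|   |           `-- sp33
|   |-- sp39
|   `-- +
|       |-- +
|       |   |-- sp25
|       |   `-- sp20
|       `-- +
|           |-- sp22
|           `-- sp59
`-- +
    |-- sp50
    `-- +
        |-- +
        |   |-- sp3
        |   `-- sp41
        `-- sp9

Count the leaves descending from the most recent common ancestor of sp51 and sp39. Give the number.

12

The MRCA of sp51 and sp39 is the node subtending (((sp37,sp57),(sp51,(sp63,sp62),(sp32,sp33))),sp39,((sp25,sp20),(sp22,sp59))).
That clade contains 12 terminal taxa: sp20, sp22, sp25, sp32, sp33, sp37, sp39, sp51, sp57, sp59, sp62, sp63.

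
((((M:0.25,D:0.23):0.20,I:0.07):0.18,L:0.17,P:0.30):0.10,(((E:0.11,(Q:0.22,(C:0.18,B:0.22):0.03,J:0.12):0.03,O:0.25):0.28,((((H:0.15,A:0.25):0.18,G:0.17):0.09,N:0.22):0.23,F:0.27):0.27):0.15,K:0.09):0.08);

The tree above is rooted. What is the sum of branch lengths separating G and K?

1.00

The path runs G → … → MRCA → … → K; the MRCA is the node subtending (((E,(Q,(C,B),J),O),((((H,A),G),N),F)),K).
Branch lengths along that path: 0.17 + 0.09 + 0.23 + 0.27 + 0.15 + 0.09 = 1.00.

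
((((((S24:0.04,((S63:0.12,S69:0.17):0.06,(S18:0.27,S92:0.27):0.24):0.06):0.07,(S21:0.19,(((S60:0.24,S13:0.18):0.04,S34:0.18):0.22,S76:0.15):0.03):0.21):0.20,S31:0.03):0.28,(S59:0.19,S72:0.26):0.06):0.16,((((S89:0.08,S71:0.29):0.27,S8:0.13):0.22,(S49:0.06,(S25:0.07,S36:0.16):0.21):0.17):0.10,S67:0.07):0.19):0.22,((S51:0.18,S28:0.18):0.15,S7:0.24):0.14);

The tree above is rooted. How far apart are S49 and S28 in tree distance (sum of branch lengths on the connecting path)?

1.21

The path runs S49 → … → MRCA → … → S28; the MRCA is the root of the tree.
Branch lengths along that path: 0.06 + 0.17 + 0.10 + 0.19 + 0.22 + 0.14 + 0.15 + 0.18 = 1.21.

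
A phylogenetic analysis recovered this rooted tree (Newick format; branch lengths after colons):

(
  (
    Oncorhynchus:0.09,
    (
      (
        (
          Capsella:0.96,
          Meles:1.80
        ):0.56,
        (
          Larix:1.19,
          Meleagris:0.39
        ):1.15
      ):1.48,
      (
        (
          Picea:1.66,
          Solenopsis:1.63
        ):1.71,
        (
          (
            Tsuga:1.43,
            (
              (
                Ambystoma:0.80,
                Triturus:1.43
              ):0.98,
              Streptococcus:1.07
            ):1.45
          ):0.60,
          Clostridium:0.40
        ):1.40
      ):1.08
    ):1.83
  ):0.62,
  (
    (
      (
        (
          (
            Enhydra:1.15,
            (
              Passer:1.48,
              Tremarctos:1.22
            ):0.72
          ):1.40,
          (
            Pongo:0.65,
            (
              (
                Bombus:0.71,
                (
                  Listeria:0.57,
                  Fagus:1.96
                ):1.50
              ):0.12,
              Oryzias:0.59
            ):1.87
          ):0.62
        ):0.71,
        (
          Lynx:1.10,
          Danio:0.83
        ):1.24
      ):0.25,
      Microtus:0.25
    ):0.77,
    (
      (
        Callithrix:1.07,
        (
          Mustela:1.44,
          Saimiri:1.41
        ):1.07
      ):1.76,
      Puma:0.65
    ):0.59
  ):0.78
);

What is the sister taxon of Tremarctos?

Tremarctos attaches to the tree at the node subtending (Passer,Tremarctos).
The other lineage descending from that same node — the sister group — is the single tip Passer.

Passer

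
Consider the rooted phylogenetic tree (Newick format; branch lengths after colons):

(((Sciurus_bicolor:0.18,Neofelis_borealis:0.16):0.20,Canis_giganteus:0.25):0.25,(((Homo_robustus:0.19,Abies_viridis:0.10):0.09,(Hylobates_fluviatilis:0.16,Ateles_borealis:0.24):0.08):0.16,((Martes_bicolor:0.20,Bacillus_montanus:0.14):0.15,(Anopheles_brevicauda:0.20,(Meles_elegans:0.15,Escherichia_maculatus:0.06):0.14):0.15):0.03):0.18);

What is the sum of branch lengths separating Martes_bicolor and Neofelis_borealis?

1.17

The path runs Martes_bicolor → … → MRCA → … → Neofelis_borealis; the MRCA is the root of the tree.
Branch lengths along that path: 0.20 + 0.15 + 0.03 + 0.18 + 0.25 + 0.20 + 0.16 = 1.17.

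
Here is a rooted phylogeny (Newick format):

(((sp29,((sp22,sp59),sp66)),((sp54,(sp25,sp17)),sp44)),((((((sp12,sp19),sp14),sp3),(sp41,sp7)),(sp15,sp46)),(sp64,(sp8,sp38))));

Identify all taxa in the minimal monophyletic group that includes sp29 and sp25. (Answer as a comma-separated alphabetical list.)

sp17, sp22, sp25, sp29, sp44, sp54, sp59, sp66

Tracing sp29: it sits inside (sp29,((sp22,sp59),sp66)).
Tracing sp25: it sits inside (sp25,sp17).
The smallest clade enclosing both is ((sp29,((sp22,sp59),sp66)),((sp54,(sp25,sp17)),sp44)); the answer is its 8 terminal taxa in alphabetical order.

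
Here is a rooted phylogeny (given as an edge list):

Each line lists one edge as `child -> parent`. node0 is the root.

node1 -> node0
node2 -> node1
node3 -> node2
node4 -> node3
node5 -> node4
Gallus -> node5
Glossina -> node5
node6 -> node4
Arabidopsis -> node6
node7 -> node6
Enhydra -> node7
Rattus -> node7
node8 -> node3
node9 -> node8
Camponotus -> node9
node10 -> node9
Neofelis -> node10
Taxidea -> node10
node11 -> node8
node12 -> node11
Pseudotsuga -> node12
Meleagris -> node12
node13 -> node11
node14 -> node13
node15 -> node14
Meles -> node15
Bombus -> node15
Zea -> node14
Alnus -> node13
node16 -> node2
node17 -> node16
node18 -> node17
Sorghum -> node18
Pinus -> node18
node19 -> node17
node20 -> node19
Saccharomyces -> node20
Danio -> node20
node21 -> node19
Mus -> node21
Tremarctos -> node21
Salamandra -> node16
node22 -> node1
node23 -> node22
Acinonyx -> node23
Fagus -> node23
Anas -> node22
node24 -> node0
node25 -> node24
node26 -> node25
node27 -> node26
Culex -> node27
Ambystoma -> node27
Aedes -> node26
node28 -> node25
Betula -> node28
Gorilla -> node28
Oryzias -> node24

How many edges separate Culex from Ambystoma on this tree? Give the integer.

2

The MRCA of Culex and Ambystoma is the node subtending (Culex,Ambystoma).
From Culex up to that node: 1 branch. From Ambystoma up to the same node: 1 branch. Total: 1 + 1 = 2.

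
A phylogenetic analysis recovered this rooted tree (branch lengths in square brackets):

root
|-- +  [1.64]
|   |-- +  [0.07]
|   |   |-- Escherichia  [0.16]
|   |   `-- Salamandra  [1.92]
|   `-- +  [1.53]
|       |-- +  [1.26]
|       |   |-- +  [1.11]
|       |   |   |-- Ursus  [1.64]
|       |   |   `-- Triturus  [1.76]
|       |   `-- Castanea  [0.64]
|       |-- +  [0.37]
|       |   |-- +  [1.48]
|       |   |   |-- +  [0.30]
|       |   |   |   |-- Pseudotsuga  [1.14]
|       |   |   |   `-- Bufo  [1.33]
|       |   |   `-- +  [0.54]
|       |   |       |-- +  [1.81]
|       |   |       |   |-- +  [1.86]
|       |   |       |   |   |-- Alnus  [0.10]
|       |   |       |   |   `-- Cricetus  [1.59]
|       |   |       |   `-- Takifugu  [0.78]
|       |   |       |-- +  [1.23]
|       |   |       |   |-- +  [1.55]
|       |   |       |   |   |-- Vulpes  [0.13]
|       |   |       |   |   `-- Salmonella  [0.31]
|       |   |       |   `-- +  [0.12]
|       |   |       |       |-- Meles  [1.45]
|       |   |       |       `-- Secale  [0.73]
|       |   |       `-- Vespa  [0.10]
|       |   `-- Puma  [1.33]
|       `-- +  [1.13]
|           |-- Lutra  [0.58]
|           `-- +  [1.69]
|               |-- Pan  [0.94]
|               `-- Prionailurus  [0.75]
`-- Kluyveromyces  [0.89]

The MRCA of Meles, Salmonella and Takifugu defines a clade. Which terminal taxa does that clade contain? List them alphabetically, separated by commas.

Alnus, Cricetus, Meles, Salmonella, Secale, Takifugu, Vespa, Vulpes

Tracing Meles: it sits inside (Meles,Secale).
Tracing Salmonella: it sits inside (Vulpes,Salmonella).
Tracing Takifugu: it sits inside ((Alnus,Cricetus),Takifugu).
The smallest clade enclosing all 3 is (((Alnus,Cricetus),Takifugu),((Vulpes,Salmonella),(Meles,Secale)),Vespa); the answer is its 8 terminal taxa in alphabetical order.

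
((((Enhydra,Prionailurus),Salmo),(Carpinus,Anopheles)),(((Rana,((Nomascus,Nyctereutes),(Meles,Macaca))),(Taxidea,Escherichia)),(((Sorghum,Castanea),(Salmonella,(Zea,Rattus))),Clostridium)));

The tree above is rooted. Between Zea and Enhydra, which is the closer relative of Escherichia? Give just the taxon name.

The MRCA of Escherichia and Zea subtends (((Rana,((Nomascus,Nyctereutes),(Meles,Macaca))),(Taxidea,Escherichia)),(((Sorghum,Castanea),(Salmonella,(Zea,Rattus))),Clostridium)) (13 taxa).
The MRCA of Escherichia and Enhydra is the root, subtending the entire tree (18 taxa).
The first is nested inside the second, so Escherichia shares a more recent common ancestor with Zea.

Zea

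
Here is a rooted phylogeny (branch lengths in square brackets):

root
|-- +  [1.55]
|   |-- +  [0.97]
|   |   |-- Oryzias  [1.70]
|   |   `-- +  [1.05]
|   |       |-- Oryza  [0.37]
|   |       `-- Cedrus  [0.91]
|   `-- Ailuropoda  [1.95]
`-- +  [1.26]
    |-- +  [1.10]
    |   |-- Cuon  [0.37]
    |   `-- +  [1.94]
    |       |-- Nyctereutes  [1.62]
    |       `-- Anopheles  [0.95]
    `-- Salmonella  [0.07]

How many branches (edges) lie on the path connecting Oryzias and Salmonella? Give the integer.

The MRCA of Oryzias and Salmonella is the root of the tree.
From Oryzias up to that node: 3 branches. From Salmonella up to the same node: 2 branches. Total: 3 + 2 = 5.

5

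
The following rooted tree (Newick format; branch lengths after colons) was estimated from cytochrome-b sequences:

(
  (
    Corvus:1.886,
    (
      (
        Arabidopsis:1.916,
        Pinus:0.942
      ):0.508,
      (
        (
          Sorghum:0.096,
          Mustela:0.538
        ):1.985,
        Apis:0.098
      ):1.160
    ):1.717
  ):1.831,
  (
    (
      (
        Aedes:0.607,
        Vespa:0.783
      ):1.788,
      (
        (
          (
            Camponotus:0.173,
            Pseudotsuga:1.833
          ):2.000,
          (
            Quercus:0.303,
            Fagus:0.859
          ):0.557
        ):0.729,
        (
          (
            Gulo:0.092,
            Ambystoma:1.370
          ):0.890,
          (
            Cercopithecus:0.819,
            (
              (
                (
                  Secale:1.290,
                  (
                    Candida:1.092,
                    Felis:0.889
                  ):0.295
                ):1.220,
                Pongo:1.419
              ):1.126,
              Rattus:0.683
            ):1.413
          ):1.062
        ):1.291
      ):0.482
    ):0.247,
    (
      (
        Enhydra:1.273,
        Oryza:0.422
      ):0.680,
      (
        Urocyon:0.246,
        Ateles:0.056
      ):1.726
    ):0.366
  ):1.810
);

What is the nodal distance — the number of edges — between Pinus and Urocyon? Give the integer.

The MRCA of Pinus and Urocyon is the root of the tree.
From Pinus up to that node: 4 branches. From Urocyon up to the same node: 4 branches. Total: 4 + 4 = 8.

8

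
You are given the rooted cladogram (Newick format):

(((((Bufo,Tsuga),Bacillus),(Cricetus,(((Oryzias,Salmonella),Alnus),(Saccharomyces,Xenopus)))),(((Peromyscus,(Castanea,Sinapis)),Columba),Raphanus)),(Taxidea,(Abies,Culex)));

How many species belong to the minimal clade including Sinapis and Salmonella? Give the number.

The MRCA of Sinapis and Salmonella is the node subtending ((((Bufo,Tsuga),Bacillus),(Cricetus,(((Oryzias,Salmonella),Alnus),(Saccharomyces,Xenopus)))),(((Peromyscus,(Castanea,Sinapis)),Columba),Raphanus)).
That clade contains 14 terminal taxa: Alnus, Bacillus, Bufo, Castanea, Columba, Cricetus, Oryzias, Peromyscus, Raphanus, Saccharomyces, Salmonella, Sinapis, Tsuga, Xenopus.

14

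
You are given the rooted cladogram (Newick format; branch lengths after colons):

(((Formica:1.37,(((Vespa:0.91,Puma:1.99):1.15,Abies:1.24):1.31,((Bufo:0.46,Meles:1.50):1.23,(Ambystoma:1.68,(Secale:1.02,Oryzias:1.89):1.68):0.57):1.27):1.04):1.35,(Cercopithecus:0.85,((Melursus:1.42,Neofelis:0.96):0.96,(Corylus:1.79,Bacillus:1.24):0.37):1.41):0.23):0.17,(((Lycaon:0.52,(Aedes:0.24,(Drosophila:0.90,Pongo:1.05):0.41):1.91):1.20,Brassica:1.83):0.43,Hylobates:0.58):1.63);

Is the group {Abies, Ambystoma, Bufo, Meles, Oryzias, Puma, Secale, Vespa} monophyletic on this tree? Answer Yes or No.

Yes

The most recent common ancestor of these taxa subtends (((Vespa,Puma),Abies),((Bufo,Meles),(Ambystoma,(Secale,Oryzias)))).
That clade has exactly 8 tips — every listed taxon and nothing else — so the group is monophyletic.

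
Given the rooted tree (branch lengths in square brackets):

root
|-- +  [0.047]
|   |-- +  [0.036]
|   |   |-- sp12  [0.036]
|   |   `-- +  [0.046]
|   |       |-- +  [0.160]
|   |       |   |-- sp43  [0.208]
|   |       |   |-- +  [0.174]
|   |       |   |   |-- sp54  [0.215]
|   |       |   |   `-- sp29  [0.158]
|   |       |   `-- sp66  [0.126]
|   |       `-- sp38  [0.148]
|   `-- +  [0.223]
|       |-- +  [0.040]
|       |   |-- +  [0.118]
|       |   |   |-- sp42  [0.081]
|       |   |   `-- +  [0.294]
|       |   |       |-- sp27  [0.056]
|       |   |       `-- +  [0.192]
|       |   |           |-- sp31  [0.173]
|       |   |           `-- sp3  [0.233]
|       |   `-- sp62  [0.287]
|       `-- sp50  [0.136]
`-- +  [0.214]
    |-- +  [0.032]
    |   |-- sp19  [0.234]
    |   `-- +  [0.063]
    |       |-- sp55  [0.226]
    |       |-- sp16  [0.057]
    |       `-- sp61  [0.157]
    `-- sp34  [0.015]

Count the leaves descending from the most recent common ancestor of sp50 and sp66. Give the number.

12

The MRCA of sp50 and sp66 is the node subtending ((sp12,((sp43,(sp54,sp29),sp66),sp38)),(((sp42,(sp27,(sp31,sp3))),sp62),sp50)).
That clade contains 12 terminal taxa: sp12, sp27, sp29, sp3, sp31, sp38, sp42, sp43, sp50, sp54, sp62, sp66.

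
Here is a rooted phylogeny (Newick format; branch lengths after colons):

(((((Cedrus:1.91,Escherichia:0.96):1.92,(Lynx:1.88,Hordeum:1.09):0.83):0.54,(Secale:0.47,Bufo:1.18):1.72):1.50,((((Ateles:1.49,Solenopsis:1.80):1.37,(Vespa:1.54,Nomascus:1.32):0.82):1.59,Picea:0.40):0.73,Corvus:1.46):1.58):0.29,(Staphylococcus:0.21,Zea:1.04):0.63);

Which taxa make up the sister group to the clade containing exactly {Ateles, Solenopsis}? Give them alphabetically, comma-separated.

The clade containing exactly {Ateles, Solenopsis} attaches to the tree at the node subtending ((Ateles,Solenopsis),(Vespa,Nomascus)).
The other lineage descending from that same node — the sister group — is (Vespa,Nomascus); its 2 tips in alphabetical order are the answer.

Nomascus, Vespa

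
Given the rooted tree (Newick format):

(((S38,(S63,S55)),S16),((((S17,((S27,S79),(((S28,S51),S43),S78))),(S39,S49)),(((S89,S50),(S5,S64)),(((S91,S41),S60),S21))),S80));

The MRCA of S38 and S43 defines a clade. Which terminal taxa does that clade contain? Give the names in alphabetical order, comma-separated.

Tracing S38: it sits inside (S38,(S63,S55)).
Tracing S43: it sits inside ((S28,S51),S43).
The smallest clade enclosing both is the whole tree (their MRCA is the root), so the answer is all 22 tips in alphabetical order.

S16, S17, S21, S27, S28, S38, S39, S41, S43, S49, S5, S50, S51, S55, S60, S63, S64, S78, S79, S80, S89, S91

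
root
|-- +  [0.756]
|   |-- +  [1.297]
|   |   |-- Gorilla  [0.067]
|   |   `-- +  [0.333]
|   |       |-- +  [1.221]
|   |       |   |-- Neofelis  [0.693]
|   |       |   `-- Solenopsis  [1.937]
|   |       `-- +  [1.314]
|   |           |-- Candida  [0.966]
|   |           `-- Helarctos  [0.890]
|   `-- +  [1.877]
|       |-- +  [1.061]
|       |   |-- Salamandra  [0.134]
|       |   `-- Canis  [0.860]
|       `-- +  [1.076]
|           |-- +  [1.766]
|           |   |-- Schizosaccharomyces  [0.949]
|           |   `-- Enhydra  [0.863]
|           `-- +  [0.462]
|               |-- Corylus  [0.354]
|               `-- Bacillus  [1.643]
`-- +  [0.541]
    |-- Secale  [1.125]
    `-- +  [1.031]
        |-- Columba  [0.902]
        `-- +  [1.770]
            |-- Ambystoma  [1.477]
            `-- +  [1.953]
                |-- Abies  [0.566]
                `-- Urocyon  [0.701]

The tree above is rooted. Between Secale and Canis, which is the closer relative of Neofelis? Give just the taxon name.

The MRCA of Neofelis and Canis subtends ((Gorilla,((Neofelis,Solenopsis),(Candida,Helarctos))),((Salamandra,Canis),((Schizosaccharomyces,Enhydra),(Corylus,Bacillus)))) (11 taxa).
The MRCA of Neofelis and Secale is the root, subtending the entire tree (16 taxa).
The first is nested inside the second, so Neofelis shares a more recent common ancestor with Canis.

Canis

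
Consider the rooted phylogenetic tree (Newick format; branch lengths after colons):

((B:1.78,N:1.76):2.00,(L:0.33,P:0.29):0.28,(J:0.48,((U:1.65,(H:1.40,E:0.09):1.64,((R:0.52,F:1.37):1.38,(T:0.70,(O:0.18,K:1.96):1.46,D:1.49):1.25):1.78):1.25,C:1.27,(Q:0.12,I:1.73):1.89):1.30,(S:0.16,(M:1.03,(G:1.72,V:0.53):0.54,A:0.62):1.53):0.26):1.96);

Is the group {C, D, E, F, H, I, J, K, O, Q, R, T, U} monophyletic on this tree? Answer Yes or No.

No

The MRCA of the listed taxa subtends (J,((U,(H,E),((R,F),(T,(O,K),D))),C,(Q,I)),(S,(M,(G,V),A))).
That clade also contains A, G, M, S, V, which are not in the proposed group, so the group is not monophyletic.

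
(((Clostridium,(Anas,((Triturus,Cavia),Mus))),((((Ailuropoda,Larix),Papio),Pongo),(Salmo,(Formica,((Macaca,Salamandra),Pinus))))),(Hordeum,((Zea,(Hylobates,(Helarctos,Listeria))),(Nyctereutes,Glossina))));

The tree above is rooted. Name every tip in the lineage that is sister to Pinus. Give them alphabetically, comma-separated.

Pinus attaches to the tree at the node subtending ((Macaca,Salamandra),Pinus).
The other lineage descending from that same node — the sister group — is (Macaca,Salamandra); its 2 tips in alphabetical order are the answer.

Macaca, Salamandra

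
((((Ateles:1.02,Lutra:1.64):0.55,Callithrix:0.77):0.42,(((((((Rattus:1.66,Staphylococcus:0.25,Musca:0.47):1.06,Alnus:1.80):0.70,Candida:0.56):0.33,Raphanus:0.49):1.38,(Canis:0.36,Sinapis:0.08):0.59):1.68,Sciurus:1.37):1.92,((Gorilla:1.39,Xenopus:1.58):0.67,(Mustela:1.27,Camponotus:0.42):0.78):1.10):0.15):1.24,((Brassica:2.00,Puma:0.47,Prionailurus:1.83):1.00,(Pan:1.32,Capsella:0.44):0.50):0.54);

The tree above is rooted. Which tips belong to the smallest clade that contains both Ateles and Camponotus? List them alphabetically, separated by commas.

Tracing Ateles: it sits inside (Ateles,Lutra).
Tracing Camponotus: it sits inside (Mustela,Camponotus).
The smallest clade enclosing both is (((Ateles,Lutra),Callithrix),(((((((Rattus,Staphylococcus,Musca),Alnus),Candida),Raphanus),(Canis,Sinapis)),Sciurus),((Gorilla,Xenopus),(Mustela,Camponotus)))); the answer is its 16 terminal taxa in alphabetical order.

Alnus, Ateles, Callithrix, Camponotus, Candida, Canis, Gorilla, Lutra, Musca, Mustela, Raphanus, Rattus, Sciurus, Sinapis, Staphylococcus, Xenopus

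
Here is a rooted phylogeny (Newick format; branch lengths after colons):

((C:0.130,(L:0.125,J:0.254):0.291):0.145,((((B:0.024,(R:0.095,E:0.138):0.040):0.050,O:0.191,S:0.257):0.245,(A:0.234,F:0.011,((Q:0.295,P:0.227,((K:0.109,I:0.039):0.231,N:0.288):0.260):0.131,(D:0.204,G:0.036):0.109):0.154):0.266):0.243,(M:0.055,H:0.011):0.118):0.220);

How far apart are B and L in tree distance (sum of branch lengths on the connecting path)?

The path runs B → … → MRCA → … → L; the MRCA is the root of the tree.
Branch lengths along that path: 0.024 + 0.050 + 0.245 + 0.243 + 0.220 + 0.145 + 0.291 + 0.125 = 1.343.

1.343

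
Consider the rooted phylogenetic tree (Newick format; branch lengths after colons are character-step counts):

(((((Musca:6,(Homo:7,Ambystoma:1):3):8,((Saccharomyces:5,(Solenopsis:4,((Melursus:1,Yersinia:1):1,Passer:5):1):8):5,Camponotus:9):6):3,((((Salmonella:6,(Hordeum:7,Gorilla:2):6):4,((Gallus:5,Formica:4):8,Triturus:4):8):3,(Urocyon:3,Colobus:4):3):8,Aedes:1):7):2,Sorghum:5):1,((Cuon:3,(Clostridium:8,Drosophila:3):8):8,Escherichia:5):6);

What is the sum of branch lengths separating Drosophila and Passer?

56

The path runs Drosophila → … → MRCA → … → Passer; the MRCA is the root of the tree.
Branch lengths along that path: 3 + 8 + 8 + 6 + 1 + 2 + 3 + 6 + 5 + 8 + 1 + 5 = 56.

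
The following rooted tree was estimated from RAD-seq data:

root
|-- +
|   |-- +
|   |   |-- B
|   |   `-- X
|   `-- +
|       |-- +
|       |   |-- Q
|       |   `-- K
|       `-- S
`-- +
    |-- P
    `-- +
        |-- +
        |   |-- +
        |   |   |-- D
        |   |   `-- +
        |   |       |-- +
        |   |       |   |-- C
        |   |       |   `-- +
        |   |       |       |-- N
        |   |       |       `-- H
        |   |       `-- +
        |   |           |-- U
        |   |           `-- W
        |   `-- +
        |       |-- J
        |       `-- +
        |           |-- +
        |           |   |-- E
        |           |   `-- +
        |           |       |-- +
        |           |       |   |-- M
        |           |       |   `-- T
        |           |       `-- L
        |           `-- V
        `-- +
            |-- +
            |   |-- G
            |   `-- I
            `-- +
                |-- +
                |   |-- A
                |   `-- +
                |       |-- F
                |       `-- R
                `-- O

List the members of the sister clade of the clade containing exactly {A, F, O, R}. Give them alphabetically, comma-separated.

G, I

The clade containing exactly {A, F, O, R} attaches to the tree at the node subtending ((G,I),((A,(F,R)),O)).
The other lineage descending from that same node — the sister group — is (G,I); its 2 tips in alphabetical order are the answer.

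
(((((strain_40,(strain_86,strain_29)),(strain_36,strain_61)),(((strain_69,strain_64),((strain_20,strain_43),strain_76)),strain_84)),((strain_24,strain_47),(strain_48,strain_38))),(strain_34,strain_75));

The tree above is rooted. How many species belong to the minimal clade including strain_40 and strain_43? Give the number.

11

The MRCA of strain_40 and strain_43 is the node subtending (((strain_40,(strain_86,strain_29)),(strain_36,strain_61)),(((strain_69,strain_64),((strain_20,strain_43),strain_76)),strain_84)).
That clade contains 11 terminal taxa: strain_20, strain_29, strain_36, strain_40, strain_43, strain_61, strain_64, strain_69, strain_76, strain_84, strain_86.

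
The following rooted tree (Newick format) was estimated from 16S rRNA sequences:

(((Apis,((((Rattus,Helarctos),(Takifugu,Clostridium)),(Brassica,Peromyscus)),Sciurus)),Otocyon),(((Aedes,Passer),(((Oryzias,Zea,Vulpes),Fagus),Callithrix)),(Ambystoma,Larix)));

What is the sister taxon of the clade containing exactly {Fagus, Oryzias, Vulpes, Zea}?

Callithrix

The clade containing exactly {Fagus, Oryzias, Vulpes, Zea} attaches to the tree at the node subtending (((Oryzias,Zea,Vulpes),Fagus),Callithrix).
The other lineage descending from that same node — the sister group — is the single tip Callithrix.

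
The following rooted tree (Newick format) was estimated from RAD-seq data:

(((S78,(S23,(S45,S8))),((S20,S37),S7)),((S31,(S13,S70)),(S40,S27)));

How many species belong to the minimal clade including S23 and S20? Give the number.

The MRCA of S23 and S20 is the node subtending ((S78,(S23,(S45,S8))),((S20,S37),S7)).
That clade contains 7 terminal taxa: S20, S23, S37, S45, S7, S78, S8.

7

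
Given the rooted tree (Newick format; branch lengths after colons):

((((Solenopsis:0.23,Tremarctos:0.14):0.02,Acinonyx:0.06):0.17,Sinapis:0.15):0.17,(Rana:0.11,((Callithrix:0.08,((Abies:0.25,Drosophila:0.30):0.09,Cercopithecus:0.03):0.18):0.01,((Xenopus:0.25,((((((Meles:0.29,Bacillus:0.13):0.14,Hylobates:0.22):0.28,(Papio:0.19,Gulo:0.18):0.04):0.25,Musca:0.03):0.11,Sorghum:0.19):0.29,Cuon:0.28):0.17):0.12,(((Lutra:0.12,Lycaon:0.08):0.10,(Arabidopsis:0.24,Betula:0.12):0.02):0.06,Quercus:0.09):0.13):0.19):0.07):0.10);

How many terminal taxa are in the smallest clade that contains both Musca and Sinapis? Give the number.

The MRCA of Musca and Sinapis is the root, so the clade is the entire tree.
That clade contains 23 terminal taxa: Abies, Acinonyx, Arabidopsis, Bacillus, Betula, Callithrix, Cercopithecus, Cuon, Drosophila, Gulo, Hylobates, Lutra, Lycaon, Meles, Musca, Papio, Quercus, Rana, Sinapis, Solenopsis, Sorghum, Tremarctos, Xenopus.

23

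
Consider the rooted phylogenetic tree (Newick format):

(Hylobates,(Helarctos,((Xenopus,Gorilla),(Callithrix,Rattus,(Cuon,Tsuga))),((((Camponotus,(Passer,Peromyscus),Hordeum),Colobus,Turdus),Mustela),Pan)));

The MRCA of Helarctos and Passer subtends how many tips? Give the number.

15

The MRCA of Helarctos and Passer is the node subtending (Helarctos,((Xenopus,Gorilla),(Callithrix,Rattus,(Cuon,Tsuga))),((((Camponotus,(Passer,Peromyscus),Hordeum),Colobus,Turdus),Mustela),Pan)).
That clade contains 15 terminal taxa: Callithrix, Camponotus, Colobus, Cuon, Gorilla, Helarctos, Hordeum, Mustela, Pan, Passer, Peromyscus, Rattus, Tsuga, Turdus, Xenopus.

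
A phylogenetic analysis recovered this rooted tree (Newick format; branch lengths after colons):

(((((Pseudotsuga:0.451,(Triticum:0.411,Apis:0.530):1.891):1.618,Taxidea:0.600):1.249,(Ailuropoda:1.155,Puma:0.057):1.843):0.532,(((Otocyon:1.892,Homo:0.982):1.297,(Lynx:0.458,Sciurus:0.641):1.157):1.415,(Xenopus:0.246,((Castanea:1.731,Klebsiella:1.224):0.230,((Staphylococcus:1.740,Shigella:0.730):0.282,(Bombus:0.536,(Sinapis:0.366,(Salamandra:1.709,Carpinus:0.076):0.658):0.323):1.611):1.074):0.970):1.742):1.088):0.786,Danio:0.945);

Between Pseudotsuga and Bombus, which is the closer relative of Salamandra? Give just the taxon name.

The MRCA of Salamandra and Bombus subtends (Bombus,(Sinapis,(Salamandra,Carpinus))) (4 taxa).
The MRCA of Salamandra and Pseudotsuga subtends ((((Pseudotsuga,(Triticum,Apis)),Taxidea),(Ailuropoda,Puma)),(((Otocyon,Homo),(Lynx,Sciurus)),(Xenopus,((Castanea,Klebsiella),((Staphylococcus,Shigella),(Bombus,(Sinapis,(Salamandra,Carpinus)))))))) (19 taxa).
The first is nested inside the second, so Salamandra shares a more recent common ancestor with Bombus.

Bombus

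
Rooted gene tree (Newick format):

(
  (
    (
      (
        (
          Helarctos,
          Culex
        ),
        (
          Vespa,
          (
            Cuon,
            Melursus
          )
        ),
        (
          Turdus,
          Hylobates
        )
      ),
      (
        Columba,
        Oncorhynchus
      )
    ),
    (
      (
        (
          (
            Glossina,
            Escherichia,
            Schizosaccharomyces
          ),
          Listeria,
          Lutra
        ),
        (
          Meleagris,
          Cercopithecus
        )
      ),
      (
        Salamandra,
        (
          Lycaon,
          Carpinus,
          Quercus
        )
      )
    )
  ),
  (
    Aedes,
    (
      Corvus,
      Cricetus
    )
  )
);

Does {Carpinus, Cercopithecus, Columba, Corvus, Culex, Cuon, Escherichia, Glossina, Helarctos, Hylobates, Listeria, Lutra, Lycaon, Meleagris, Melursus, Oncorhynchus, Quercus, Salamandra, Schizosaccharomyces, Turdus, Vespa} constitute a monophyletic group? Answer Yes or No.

No

The MRCA of the listed taxa is the root, so the smallest clade containing them is the whole tree.
That clade also contains Aedes, Cricetus, which are not in the proposed group, so the group is not monophyletic.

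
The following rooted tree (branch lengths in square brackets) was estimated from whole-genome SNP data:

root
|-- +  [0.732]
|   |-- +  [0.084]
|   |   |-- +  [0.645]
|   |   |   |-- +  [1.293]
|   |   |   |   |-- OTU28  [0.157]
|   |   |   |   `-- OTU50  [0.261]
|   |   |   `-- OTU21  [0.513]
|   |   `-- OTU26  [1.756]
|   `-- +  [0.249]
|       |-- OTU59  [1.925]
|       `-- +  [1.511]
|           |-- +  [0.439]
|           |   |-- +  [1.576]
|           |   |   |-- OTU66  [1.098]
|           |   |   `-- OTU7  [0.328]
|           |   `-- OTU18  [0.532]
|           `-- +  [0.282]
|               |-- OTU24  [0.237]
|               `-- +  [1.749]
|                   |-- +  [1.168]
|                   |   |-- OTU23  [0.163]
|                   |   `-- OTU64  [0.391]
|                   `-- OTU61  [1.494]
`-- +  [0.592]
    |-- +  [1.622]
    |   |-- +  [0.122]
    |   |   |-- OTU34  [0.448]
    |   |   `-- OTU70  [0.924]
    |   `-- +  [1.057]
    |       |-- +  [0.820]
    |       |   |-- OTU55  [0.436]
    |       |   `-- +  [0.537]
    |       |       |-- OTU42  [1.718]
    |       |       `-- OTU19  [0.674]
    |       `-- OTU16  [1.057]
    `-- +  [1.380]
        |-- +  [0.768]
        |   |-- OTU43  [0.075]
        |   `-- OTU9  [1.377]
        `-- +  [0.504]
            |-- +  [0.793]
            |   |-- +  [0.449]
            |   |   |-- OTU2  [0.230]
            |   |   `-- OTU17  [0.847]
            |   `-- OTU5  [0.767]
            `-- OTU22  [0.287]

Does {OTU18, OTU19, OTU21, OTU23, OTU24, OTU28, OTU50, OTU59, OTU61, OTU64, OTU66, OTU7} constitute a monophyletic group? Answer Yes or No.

The MRCA of the listed taxa is the root, so the smallest clade containing them is the whole tree.
That clade also contains OTU16, OTU17, OTU2, OTU22, OTU26, OTU34, OTU42, OTU43, OTU5, OTU55, OTU70, OTU9, which are not in the proposed group, so the group is not monophyletic.

No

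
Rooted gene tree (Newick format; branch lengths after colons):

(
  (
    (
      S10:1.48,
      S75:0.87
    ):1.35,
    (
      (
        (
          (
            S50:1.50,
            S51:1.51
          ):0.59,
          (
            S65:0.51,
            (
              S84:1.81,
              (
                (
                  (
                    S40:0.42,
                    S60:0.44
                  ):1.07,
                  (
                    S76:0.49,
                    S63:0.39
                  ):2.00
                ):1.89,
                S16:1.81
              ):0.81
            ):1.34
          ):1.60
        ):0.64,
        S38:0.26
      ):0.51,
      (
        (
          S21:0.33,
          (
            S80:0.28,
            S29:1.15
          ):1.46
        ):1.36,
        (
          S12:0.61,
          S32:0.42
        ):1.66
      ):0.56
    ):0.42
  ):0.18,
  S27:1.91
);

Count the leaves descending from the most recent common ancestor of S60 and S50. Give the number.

The MRCA of S60 and S50 is the node subtending ((S50,S51),(S65,(S84,(((S40,S60),(S76,S63)),S16)))).
That clade contains 9 terminal taxa: S16, S40, S50, S51, S60, S63, S65, S76, S84.

9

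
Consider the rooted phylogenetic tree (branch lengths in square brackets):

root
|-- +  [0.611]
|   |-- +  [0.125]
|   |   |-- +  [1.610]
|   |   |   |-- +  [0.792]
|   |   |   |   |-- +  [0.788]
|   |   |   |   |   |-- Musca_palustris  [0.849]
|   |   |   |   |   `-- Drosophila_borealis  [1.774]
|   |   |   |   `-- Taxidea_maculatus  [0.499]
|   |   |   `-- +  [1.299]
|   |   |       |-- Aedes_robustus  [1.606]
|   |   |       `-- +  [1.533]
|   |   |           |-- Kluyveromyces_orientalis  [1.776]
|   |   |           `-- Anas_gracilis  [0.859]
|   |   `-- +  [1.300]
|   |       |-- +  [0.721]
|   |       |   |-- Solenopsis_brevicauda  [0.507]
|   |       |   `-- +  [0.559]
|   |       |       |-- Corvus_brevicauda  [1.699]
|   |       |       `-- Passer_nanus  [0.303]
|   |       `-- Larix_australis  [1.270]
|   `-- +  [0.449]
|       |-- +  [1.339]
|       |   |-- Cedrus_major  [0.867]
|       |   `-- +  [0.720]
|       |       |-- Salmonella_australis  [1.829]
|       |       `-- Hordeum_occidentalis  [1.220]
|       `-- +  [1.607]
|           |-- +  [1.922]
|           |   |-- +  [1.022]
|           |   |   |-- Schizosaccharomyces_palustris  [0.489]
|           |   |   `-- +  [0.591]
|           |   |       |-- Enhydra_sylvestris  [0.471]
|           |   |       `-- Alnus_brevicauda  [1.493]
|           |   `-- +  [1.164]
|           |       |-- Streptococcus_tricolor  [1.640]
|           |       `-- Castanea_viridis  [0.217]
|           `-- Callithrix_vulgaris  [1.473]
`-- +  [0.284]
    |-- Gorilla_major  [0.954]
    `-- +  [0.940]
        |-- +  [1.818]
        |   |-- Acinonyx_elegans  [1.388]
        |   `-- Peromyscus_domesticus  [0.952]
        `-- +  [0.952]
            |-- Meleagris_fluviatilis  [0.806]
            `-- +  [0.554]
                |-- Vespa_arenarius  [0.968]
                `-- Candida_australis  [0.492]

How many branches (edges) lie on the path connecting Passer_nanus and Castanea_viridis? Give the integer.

The MRCA of Passer_nanus and Castanea_viridis is the node subtending (((((Musca_palustris,Drosophila_borealis),Taxidea_maculatus),(Aedes_robustus,(Kluyveromyces_orientalis,Anas_gracilis))),((Solenopsis_brevicauda,(Corvus_brevicauda,Passer_nanus)),Larix_australis)),((Cedrus_major,(Salmonella_australis,Hordeum_occidentalis)),(((Schizosaccharomyces_palustris,(Enhydra_sylvestris,Alnus_brevicauda)),(Streptococcus_tricolor,Castanea_viridis)),Callithrix_vulgaris))).
From Passer_nanus up to that node: 5 branches. From Castanea_viridis up to the same node: 5 branches. Total: 5 + 5 = 10.

10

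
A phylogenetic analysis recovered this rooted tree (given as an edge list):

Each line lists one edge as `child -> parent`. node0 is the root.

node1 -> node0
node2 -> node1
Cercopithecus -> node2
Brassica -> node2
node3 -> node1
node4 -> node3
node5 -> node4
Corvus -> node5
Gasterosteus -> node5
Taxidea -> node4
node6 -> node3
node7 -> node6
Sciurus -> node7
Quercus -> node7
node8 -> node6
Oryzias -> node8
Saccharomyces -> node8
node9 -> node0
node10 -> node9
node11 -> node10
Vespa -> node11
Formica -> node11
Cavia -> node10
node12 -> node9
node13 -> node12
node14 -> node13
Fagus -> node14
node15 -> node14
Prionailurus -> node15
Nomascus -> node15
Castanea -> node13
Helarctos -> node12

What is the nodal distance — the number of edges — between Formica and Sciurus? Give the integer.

The MRCA of Formica and Sciurus is the root of the tree.
From Formica up to that node: 4 branches. From Sciurus up to the same node: 5 branches. Total: 4 + 5 = 9.

9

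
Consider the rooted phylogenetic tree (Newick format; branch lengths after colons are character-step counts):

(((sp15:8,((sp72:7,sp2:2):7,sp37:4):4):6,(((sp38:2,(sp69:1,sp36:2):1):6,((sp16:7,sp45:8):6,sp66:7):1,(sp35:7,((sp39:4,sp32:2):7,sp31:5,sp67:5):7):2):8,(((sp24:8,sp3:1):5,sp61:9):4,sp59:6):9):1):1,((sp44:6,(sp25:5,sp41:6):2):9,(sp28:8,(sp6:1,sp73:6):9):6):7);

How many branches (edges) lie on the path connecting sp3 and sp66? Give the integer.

The MRCA of sp3 and sp66 is the node subtending (((sp38,(sp69,sp36)),((sp16,sp45),sp66),(sp35,((sp39,sp32),sp31,sp67))),(((sp24,sp3),sp61),sp59)).
From sp3 up to that node: 4 branches. From sp66 up to the same node: 3 branches. Total: 4 + 3 = 7.

7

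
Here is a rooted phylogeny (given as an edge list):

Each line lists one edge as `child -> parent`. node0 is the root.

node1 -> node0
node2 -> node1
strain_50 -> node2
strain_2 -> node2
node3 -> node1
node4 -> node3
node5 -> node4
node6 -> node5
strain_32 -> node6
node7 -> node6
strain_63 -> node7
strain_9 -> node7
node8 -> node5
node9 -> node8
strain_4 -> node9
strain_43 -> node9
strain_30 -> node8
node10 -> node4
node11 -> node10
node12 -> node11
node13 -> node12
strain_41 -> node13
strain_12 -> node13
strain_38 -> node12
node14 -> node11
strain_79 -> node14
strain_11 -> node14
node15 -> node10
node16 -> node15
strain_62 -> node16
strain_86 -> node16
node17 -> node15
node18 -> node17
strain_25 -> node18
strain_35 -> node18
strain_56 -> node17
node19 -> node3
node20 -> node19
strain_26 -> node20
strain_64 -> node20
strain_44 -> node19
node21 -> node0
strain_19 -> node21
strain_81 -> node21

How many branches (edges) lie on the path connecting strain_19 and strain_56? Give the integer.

9

The MRCA of strain_19 and strain_56 is the root of the tree.
From strain_19 up to that node: 2 branches. From strain_56 up to the same node: 7 branches. Total: 2 + 7 = 9.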